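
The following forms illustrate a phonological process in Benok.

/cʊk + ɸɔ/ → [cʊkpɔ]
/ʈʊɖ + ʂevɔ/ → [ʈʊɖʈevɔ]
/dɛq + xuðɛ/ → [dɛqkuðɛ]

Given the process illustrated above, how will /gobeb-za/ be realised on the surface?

[gobebda]

The data show progressive manner assimilation: /ɸ/ → [p] after /k/; /ʂ/ → [ʈ] after /ɖ/; /x/ → [k] after /q/. In each pair only manner changes, matching the preceding consonant, while place and voice stay constant.
The rule targets /z/ (voiced alveolar fricative), which sits after the trigger /b/ (stop).
The voiced alveolar stop is [d], so /z/ → [d].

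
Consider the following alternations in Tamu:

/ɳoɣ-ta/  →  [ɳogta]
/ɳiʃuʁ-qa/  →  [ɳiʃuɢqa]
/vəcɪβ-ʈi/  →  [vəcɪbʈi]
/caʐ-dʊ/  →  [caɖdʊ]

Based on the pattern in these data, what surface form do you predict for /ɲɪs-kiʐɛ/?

[ɲɪtkiʐɛ]

The data show regressive manner assimilation: /ɣ/ → [g] before /t/; /ʁ/ → [ɢ] before /q/; /β/ → [b] before /ʈ/; /ʐ/ → [ɖ] before /d/. In each pair only manner changes, matching the following consonant, while place and voice stay constant.
The rule targets /s/ (voiceless alveolar fricative), which sits before the trigger /k/ (stop).
A voiceless alveolar stop is [t], so the surface segment is [t].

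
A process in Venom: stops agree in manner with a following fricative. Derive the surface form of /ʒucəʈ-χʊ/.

The rule targets /ʈ/ (voiceless retroflex stop), which sits before the trigger /χ/ (fricative).
A voiceless retroflex fricative is [ʂ], so the surface segment is [ʂ].

[ʒucəʂχʊ]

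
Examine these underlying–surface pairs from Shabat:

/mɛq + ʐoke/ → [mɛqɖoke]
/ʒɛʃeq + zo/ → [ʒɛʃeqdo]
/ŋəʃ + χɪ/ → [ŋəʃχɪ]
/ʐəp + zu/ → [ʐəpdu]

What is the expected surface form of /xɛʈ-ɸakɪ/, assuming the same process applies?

The data show progressive manner assimilation: /ʐ/ → [ɖ] after /q/; /z/ → [d] after /q/; /z/ → [d] after /p/. In each pair only manner changes, matching the preceding consonant, while place and voice stay constant.
No alternation appears in [ŋəʃχɪ]: there the adjacent consonants already agree in manner (/χ/ and /ʃ/ are both fricatives), so this form is consistent with the same rule.
The rule targets /ɸ/ (voiceless bilabial fricative), which sits after the trigger /ʈ/ (stop).
A voiceless bilabial stop is [p], so the surface segment is [p].

[xɛʈpakɪ]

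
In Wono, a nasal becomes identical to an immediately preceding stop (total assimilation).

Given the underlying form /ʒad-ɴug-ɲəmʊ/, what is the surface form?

[ʒadduggəmʊ]

/ɴ/ is the segment targeted by the rule; it sits immediately after /d/, so it assimilates completely and surfaces as [d].
At the second juncture, /ɲ/ likewise becomes [g] adjacent to /g/.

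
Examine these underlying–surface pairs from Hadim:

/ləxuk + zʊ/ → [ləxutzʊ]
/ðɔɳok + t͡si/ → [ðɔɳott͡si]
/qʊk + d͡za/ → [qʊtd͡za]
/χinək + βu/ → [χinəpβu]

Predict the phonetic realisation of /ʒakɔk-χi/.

[ʒakɔqχi]

The data show regressive place assimilation: /k/ → [t] before /z/; /k/ → [t] before /t͡s/; /k/ → [t] before /d͡z/; /k/ → [p] before /β/. In each pair only place changes, matching the following consonant, while manner and voice stay constant.
The rule targets /k/ (voiceless velar stop), which sits before the trigger /χ/ (uvular).
The voiceless uvular stop is [q], so /k/ → [q].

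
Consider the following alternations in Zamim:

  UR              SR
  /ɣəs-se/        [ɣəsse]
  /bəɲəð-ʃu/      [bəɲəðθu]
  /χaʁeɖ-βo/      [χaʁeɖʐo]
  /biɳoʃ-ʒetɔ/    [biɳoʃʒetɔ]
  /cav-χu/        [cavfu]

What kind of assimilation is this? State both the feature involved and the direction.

progressive place assimilation

Underlying /ʃ/ is realised as [θ] next to /ð/; /ð/ itself does not change.
The change postalveolar → dental matches the place of the preceding /ð/, identifying this as place assimilation.
Manner and voice are unchanged, so the assimilation is partial, not total.
The other alternating forms pattern the same way: /β/ → [ʐ] after /ɖ/ (bilabial → retroflex, matching retroflex); /χ/ → [f] after /v/ (uvular → labiodental, matching labiodental) — only place changes, and always toward the preceding segment.
No alternation appears in [ɣəsse], [biɳoʃʒetɔ]: there the adjacent consonants already agree in place (/s/ and /s/ are both alveolar; /ʒ/ and /ʃ/ are both postalveolar), so these forms are consistent with the same rule.
Since the segment that changes follows the conditioning segment, the assimilation is progressive.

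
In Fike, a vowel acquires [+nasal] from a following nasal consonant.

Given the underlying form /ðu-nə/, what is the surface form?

The vowel /u/ is adjacent to the following nasal /n/, so it acquires [+nasal] and surfaces as [ũ].

[ðũnə]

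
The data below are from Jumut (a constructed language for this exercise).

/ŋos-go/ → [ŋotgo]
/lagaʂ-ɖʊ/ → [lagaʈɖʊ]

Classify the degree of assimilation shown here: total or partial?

partial assimilation

Comparing underlying and surface forms, /s/ → [t] is the alternation; the neighbouring /g/ is constant.
The change fricative → stop matches the manner of the following /g/, identifying this as manner assimilation.
Place and voice are unchanged, so the assimilation is partial, not total.
The other alternating form patterns the same way: /ʂ/ → [ʈ] before /ɖ/ (fricative → stop, matching a stop) — only manner changes, and always toward the following segment.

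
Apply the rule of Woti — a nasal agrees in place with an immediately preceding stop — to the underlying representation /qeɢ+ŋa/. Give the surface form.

[qeɢɴa]

The rule targets /ŋ/ (voiced velar nasal), which sits after the trigger /ɢ/ (uvular).
A voiced uvular nasal is [ɴ], so the surface segment is [ɴ].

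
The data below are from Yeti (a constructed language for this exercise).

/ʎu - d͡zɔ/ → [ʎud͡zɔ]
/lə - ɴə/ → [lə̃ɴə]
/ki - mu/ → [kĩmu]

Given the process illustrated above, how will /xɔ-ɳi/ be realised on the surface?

The data show regressive nasality assimilation (vowel nasalisation): /ə/ → [ə̃] before /ɴ/; /i/ → [ĩ] before /m/ — a vowel is nasalised by an immediately following nasal consonant.
No change occurs in [ʎud͡zɔ] because the vowel at the boundary is adjacent to an oral consonant, not a nasal (/u/ next to /d͡z/).
/ɔ/ sits next to the nasal /ɳ/ and is therefore nasalised to [ɔ̃].

[xɔ̃ɳi]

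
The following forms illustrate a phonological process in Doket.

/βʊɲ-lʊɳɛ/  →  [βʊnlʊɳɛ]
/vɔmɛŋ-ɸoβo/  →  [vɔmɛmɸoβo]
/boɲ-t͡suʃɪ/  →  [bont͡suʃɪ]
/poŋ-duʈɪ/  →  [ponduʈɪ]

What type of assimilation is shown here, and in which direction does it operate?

regressive place assimilation

Comparing underlying and surface forms, /ɲ/ → [n] is the alternation; the neighbouring /l/ is constant.
/ɲ/ is palatal while /l/ is alveolar; the output [n] is alveolar, matching the trigger — so the feature that spreads is place.
Manner and voice are unchanged, so the assimilation is partial, not total.
The other alternating forms pattern the same way: /ŋ/ → [m] before /ɸ/ (velar → bilabial, matching bilabial); /ɲ/ → [n] before /t͡s/ (palatal → alveolar, matching alveolar); /ŋ/ → [n] before /d/ (velar → alveolar, matching alveolar) — only place changes, and always toward the following segment.
The trigger is the following segment, so the direction is regressive (anticipatory).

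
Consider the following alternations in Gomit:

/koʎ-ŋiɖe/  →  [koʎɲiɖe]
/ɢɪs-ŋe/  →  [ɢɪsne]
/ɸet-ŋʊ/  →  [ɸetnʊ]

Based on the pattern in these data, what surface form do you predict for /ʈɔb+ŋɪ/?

The data show progressive place assimilation: /ŋ/ → [ɲ] after /ʎ/; /ŋ/ → [n] after /s/; /ŋ/ → [n] after /t/. In each pair only place changes, matching the preceding consonant, while manner and voice stay constant.
/ŋ/ is a voiced velar nasal. The preceding trigger /b/ is bilabial, so /ŋ/ must become bilabial as well.
The voiced bilabial nasal is [m], so /ŋ/ → [m].

[ʈɔbmɪ]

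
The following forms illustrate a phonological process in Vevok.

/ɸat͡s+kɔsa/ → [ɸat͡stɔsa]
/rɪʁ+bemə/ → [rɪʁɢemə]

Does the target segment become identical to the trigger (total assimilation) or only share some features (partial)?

partial assimilation

Comparing underlying and surface forms, /k/ → [t] is the alternation; the neighbouring /t͡s/ is constant.
/k/ is velar while /t͡s/ is alveolar; the output [t] is alveolar, matching the trigger — so the feature that spreads is place.
Manner and voice are unchanged, so the assimilation is partial, not total.
Checking the remaining alternation: /b/ → [ɢ] after /ʁ/ (bilabial → uvular, matching uvular) — only place changes, and always toward the preceding segment.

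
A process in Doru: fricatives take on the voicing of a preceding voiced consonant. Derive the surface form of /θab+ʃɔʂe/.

/ʃ/ is a voiceless postalveolar fricative. The preceding trigger /b/ is voiced, so /ʃ/ must become voiced as well.
The voiced postalveolar fricative is [ʒ], so /ʃ/ → [ʒ].

[θabʒɔʂe]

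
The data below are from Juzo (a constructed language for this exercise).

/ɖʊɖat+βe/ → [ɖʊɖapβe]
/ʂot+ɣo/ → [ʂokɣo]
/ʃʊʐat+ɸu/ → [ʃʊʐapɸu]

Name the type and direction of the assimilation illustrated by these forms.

regressive place assimilation

Comparing underlying and surface forms, /t/ → [p] is the alternation; the neighbouring /β/ is constant.
/t/ is alveolar while /β/ is bilabial; the output [p] is bilabial, matching the trigger — so the feature that spreads is place.
Manner and voice are unchanged, so the assimilation is partial, not total.
The other alternating forms pattern the same way: /t/ → [k] before /ɣ/ (alveolar → velar, matching velar); /t/ → [p] before /ɸ/ (alveolar → bilabial, matching bilabial) — only place changes, and always toward the following segment.
Since the segment that changes precedes the conditioning segment, the assimilation is regressive.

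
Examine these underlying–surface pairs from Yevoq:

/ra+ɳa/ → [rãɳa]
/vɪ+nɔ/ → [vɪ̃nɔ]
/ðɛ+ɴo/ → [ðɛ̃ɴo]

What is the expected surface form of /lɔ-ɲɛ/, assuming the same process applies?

The data show regressive nasality assimilation (vowel nasalisation): /a/ → [ã] before /ɳ/; /ɪ/ → [ɪ̃] before /n/; /ɛ/ → [ɛ̃] before /ɴ/ — a vowel is nasalised by an immediately following nasal consonant.
The vowel /ɔ/ is adjacent to the following nasal /ɲ/, so it acquires [+nasal] and surfaces as [ɔ̃].

[lɔ̃ɲɛ]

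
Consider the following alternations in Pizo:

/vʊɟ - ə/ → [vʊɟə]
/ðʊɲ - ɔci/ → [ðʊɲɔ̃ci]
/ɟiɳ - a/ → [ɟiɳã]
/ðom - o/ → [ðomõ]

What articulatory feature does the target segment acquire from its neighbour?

nasality

The vowel /ɔ/ surfaces as nasalised [ɔ̃] next to the preceding nasal /ɲ/ — it has acquired the [+nasal] feature of its neighbour.
Likewise in the remaining data: /a/ → [ã] after /ɳ/; /o/ → [õ] after /m/ — each time a vowel is nasalised next to a preceding nasal.
No change occurs in [vʊɟə] because the vowel at the boundary is adjacent to an oral consonant, not a nasal (/ə/ next to /ɟ/).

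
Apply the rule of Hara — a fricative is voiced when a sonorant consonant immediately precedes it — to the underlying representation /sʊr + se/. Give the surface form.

/s/ is a voiceless alveolar fricative. The preceding trigger /r/ is voiced, so /s/ must become voiced as well.
A voiced alveolar fricative is [z], so the surface segment is [z].

[sʊrze]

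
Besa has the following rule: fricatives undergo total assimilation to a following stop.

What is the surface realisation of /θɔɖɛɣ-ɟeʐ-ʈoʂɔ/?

[θɔɖɛɟɟeʈʈoʂɔ]

/ɣ/ is the segment targeted by the rule; it sits immediately before /ɟ/, so it assimilates completely and surfaces as [ɟ].
At the second juncture, /ʐ/ likewise becomes [ʈ] adjacent to /ʈ/.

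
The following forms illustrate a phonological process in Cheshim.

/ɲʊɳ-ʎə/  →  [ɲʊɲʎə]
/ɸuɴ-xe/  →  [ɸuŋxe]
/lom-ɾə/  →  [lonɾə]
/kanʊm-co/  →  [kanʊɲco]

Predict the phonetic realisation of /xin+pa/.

The data show regressive place assimilation: /ɳ/ → [ɲ] before /ʎ/; /ɴ/ → [ŋ] before /x/; /m/ → [n] before /ɾ/; /m/ → [ɲ] before /c/. In each pair only place changes, matching the following consonant, while manner and voice stay constant.
The rule targets /n/ (voiced alveolar nasal), which sits before the trigger /p/ (bilabial).
A voiced bilabial nasal is [m], so the surface segment is [m].

[ximpa]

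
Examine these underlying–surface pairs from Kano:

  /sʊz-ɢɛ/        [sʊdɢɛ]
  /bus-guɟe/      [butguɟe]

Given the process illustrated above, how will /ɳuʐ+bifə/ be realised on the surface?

[ɳuɖbifə]

The data show regressive manner assimilation: /z/ → [d] before /ɢ/; /s/ → [t] before /g/. In each pair only manner changes, matching the following consonant, while place and voice stay constant.
The rule targets /ʐ/ (voiced retroflex fricative), which sits before the trigger /b/ (stop).
A voiced retroflex stop is [ɖ], so the surface segment is [ɖ].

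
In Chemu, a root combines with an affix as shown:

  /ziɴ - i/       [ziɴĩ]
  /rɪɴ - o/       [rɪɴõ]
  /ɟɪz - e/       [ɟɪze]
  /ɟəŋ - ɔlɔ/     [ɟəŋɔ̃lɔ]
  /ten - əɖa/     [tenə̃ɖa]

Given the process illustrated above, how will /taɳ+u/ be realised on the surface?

[taɳũ]

The data show progressive nasality assimilation (vowel nasalisation): /i/ → [ĩ] after /ɴ/; /o/ → [õ] after /ɴ/; /ɔ/ → [ɔ̃] after /ŋ/; /ə/ → [ə̃] after /n/ — a vowel is nasalised by an immediately preceding nasal consonant.
No change occurs in [ɟɪze] because the vowel at the boundary is adjacent to an oral consonant, not a nasal (/e/ next to /z/).
/u/ sits next to the nasal /ɳ/ and is therefore nasalised to [ũ].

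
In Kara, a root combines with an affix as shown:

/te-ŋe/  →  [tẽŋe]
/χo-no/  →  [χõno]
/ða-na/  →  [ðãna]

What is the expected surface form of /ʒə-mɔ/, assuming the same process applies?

The data show regressive nasality assimilation (vowel nasalisation): /e/ → [ẽ] before /ŋ/; /o/ → [õ] before /n/; /a/ → [ã] before /n/ — a vowel is nasalised by an immediately following nasal consonant.
The vowel /ə/ is adjacent to the following nasal /m/, so it acquires [+nasal] and surfaces as [ə̃].

[ʒə̃mɔ]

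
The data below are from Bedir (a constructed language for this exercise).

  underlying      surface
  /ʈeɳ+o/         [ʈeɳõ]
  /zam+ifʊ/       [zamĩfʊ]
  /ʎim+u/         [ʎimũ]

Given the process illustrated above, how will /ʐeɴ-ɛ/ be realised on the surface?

The data show progressive nasality assimilation (vowel nasalisation): /o/ → [õ] after /ɳ/; /i/ → [ĩ] after /m/; /u/ → [ũ] after /m/ — a vowel is nasalised by an immediately preceding nasal consonant.
The vowel /ɛ/ is adjacent to the preceding nasal /ɴ/, so it acquires [+nasal] and surfaces as [ɛ̃].

[ʐeɴɛ̃]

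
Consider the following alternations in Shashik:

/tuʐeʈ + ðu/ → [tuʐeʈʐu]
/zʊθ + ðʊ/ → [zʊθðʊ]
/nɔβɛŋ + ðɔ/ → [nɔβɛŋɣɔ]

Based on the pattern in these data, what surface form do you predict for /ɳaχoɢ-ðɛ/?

[ɳaχoɢʁɛ]

The data show progressive place assimilation: /ð/ → [ʐ] after /ʈ/; /ð/ → [ɣ] after /ŋ/. In each pair only place changes, matching the preceding consonant, while manner and voice stay constant.
Nothing changes in [zʊθðʊ]: there the adjacent consonants already agree in place (/ð/ and /θ/ are both dental), so this form is consistent with the same rule.
/ð/ is a voiced dental fricative. The preceding trigger /ɢ/ is uvular, so /ð/ must become uvular as well.
A voiced uvular fricative is [ʁ], so the surface segment is [ʁ].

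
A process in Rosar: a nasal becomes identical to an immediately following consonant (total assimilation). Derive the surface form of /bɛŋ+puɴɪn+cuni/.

[bɛppuɴɪccuni]

/ŋ/ is the segment targeted by the rule; it sits immediately before /p/, so it assimilates completely and surfaces as [p].
The same rule applies at the second boundary: /n/ → [c] next to /c/.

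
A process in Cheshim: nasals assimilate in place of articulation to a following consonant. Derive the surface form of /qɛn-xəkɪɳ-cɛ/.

/n/ is a voiced alveolar nasal. The following trigger /x/ is velar, so /n/ must become velar as well.
The voiced velar nasal is [ŋ], so /n/ → [ŋ].
At the second juncture, /ɳ/ likewise becomes [ɲ] adjacent to /c/.

[qɛŋxəkɪɲcɛ]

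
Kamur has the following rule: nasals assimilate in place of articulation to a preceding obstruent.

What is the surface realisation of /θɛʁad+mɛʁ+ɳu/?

The rule targets /m/ (voiced bilabial nasal), which sits after the trigger /d/ (alveolar).
Changing only its place to alveolar gives [n] — the voiced alveolar nasal.
At the second juncture, /ɳ/ likewise becomes [ɴ] adjacent to /ʁ/.

[θɛʁadnɛʁɴu]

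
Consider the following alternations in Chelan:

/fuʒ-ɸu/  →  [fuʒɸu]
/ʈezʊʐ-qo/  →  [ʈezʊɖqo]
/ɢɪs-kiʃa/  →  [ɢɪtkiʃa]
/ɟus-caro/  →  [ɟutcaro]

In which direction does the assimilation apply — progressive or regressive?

Comparing underlying and surface forms, /ʐ/ → [ɖ] is the alternation; the neighbouring /q/ is constant.
/ʐ/ is a fricative while /q/ is a stop; the output [ɖ] is a stop, matching the trigger — so the feature that spreads is manner.
Checking the remaining alternations: /s/ → [t] before /k/ (fricative → stop, matching a stop); /s/ → [t] before /c/ (fricative → stop, matching a stop) — only manner changes, and always toward the following segment.
No alternation appears in [fuʒɸu]: there the adjacent consonants already agree in manner (/ʒ/ and /ɸ/ are both fricatives), so this form is consistent with the same rule.
Since the segment that changes precedes the conditioning segment, the assimilation is regressive.

regressive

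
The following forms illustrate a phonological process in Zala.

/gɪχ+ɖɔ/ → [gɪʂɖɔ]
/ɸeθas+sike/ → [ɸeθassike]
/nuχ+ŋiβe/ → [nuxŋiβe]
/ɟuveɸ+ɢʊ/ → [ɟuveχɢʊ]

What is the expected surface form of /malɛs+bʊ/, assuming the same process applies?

The data show regressive place assimilation: /χ/ → [ʂ] before /ɖ/; /χ/ → [x] before /ŋ/; /ɸ/ → [χ] before /ɢ/. In each pair only place changes, matching the following consonant, while manner and voice stay constant.
No alternation appears in [ɸeθassike]: there the adjacent consonants already agree in place (/s/ and /s/ are both alveolar), so this form is consistent with the same rule.
/s/ is a voiceless alveolar fricative. The following trigger /b/ is bilabial, so /s/ must become bilabial as well.
A voiceless bilabial fricative is [ɸ], so the surface segment is [ɸ].

[malɛɸbʊ]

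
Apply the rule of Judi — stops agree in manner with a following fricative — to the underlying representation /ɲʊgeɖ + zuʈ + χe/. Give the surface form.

/ɖ/ is a voiced retroflex stop. The following trigger /z/ is a fricative, so /ɖ/ must become a fricative as well.
A voiced retroflex fricative is [ʐ], so the surface segment is [ʐ].
At the second juncture, /ʈ/ likewise becomes [ʂ] adjacent to /χ/.

[ɲʊgeʐzuʂχe]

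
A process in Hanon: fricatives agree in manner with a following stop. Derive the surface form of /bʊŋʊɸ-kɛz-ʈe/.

The rule targets /ɸ/ (voiceless bilabial fricative), which sits before the trigger /k/ (stop).
Changing only its manner to stop gives [p] — the voiceless bilabial stop.
At the second juncture, /z/ likewise becomes [d] adjacent to /ʈ/.

[bʊŋʊpkɛdʈe]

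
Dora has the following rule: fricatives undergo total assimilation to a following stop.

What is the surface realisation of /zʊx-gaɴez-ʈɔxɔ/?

/x/ is the segment targeted by the rule; it sits immediately before /g/, so it assimilates completely and surfaces as [g].
At the second juncture, /z/ likewise becomes [ʈ] adjacent to /ʈ/.

[zʊggaɴeʈʈɔxɔ]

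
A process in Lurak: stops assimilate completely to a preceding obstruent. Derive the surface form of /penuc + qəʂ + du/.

/q/ is the segment targeted by the rule; it sits immediately after /c/, so it assimilates completely and surfaces as [c].
The same rule applies at the second boundary: /d/ → [ʂ] next to /ʂ/.

[penuccəʂʂu]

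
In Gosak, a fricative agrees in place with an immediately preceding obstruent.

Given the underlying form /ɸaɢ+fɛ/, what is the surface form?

/f/ is a voiceless labiodental fricative. The preceding trigger /ɢ/ is uvular, so /f/ must become uvular as well.
The voiceless uvular fricative is [χ], so /f/ → [χ].

[ɸaɢχɛ]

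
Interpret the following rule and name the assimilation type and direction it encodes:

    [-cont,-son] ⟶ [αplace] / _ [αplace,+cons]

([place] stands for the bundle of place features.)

The rule copies the place features (abbreviated [place]) from the environment onto the target, so the assimilating feature is place.
The conditioning segment sits to the right of the focus bar, meaning the trigger follows the segment that changes — regressive assimilation.

regressive place assimilation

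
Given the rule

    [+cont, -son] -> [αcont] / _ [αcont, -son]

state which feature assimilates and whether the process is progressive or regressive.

regressive manner assimilation

The rule copies [cont] (continuancy) from the environment onto the target fricatives; since [±cont] encodes the stop/fricative manner contrast, the assimilating dimension is manner.
The conditioning segment sits to the right of the focus bar, meaning the trigger follows the segment that changes — regressive assimilation.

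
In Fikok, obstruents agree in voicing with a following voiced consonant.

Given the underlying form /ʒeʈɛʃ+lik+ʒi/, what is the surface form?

[ʒeʈɛʒligʒi]

The rule targets /ʃ/ (voiceless postalveolar fricative), which sits before the trigger /l/ (voiced).
Changing only its voicing to voiced gives [ʒ] — the voiced postalveolar fricative.
At the second juncture, /k/ likewise becomes [g] adjacent to /ʒ/.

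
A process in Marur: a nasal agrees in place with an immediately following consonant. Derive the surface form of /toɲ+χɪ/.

[toɴχɪ]

The rule targets /ɲ/ (voiced palatal nasal), which sits before the trigger /χ/ (uvular).
Changing only its place to uvular gives [ɴ] — the voiced uvular nasal.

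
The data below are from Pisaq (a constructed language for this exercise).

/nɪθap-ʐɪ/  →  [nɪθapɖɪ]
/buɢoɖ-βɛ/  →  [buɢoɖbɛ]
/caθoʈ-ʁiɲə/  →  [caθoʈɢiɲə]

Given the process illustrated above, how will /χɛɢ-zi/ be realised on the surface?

[χɛɢdi]

The data show progressive manner assimilation: /ʐ/ → [ɖ] after /p/; /β/ → [b] after /ɖ/; /ʁ/ → [ɢ] after /ʈ/. In each pair only manner changes, matching the preceding consonant, while place and voice stay constant.
/z/ is a voiced alveolar fricative. The preceding trigger /ɢ/ is a stop, so /z/ must become a stop as well.
A voiced alveolar stop is [d], so the surface segment is [d].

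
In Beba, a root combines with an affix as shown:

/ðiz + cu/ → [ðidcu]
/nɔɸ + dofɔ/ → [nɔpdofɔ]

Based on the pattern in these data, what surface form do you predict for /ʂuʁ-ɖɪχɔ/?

[ʂuɢɖɪχɔ]

The data show regressive manner assimilation: /z/ → [d] before /c/; /ɸ/ → [p] before /d/. In each pair only manner changes, matching the following consonant, while place and voice stay constant.
/ʁ/ is a voiced uvular fricative. The following trigger /ɖ/ is a stop, so /ʁ/ must become a stop as well.
A voiced uvular stop is [ɢ], so the surface segment is [ɢ].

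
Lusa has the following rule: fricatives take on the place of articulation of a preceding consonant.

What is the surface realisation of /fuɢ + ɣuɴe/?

The rule targets /ɣ/ (voiced velar fricative), which sits after the trigger /ɢ/ (uvular).
Changing only its place to uvular gives [ʁ] — the voiced uvular fricative.

[fuɢʁuɴe]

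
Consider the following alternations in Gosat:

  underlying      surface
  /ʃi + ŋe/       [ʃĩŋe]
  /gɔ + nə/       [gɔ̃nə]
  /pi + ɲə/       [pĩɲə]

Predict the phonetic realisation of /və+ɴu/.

The data show regressive nasality assimilation (vowel nasalisation): /i/ → [ĩ] before /ŋ/; /ɔ/ → [ɔ̃] before /n/; /i/ → [ĩ] before /ɲ/ — a vowel is nasalised by an immediately following nasal consonant.
The vowel /ə/ is adjacent to the following nasal /ɴ/, so it acquires [+nasal] and surfaces as [ə̃].

[və̃ɴu]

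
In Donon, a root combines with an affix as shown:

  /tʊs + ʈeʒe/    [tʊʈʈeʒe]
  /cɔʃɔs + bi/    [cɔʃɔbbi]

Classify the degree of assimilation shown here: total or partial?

total assimilation

The segment that alternates is /s/, which surfaces as [ʈ] when adjacent to /ʈ/.
The output [ʈ] is identical to the trigger /ʈ/ — every feature (place, manner, voicing) has been copied — so this is total assimilation.
The remaining alternation confirms this: /s/ → [b] before /b/ — in each case the output is a copy of the following consonant.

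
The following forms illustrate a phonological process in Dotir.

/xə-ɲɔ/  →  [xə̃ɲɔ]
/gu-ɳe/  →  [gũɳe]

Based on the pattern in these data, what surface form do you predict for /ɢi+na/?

[ɢĩna]

The data show regressive nasality assimilation (vowel nasalisation): /ə/ → [ə̃] before /ɲ/; /u/ → [ũ] before /ɳ/ — a vowel is nasalised by an immediately following nasal consonant.
The vowel /i/ is adjacent to the following nasal /n/, so it acquires [+nasal] and surfaces as [ĩ].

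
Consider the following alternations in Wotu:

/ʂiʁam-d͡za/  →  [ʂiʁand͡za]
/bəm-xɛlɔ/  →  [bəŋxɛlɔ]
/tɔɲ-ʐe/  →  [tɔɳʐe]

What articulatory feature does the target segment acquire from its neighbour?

place

Underlying /m/ is realised as [n] next to /d͡z/; /d͡z/ itself does not change.
/m/ is bilabial while /d͡z/ is alveolar; the output [n] is alveolar, matching the trigger — so the feature that spreads is place.
The same holds elsewhere in the data: /m/ → [ŋ] before /x/ (bilabial → velar, matching velar); /ɲ/ → [ɳ] before /ʐ/ (palatal → retroflex, matching retroflex) — only place changes, and always toward the following segment.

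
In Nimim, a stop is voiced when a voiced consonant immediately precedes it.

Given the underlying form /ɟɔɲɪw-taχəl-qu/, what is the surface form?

The rule targets /t/ (voiceless alveolar stop), which sits after the trigger /w/ (voiced).
A voiced alveolar stop is [d], so the surface segment is [d].
At the second juncture, /q/ likewise becomes [ɢ] adjacent to /l/.

[ɟɔɲɪwdaχəlɢu]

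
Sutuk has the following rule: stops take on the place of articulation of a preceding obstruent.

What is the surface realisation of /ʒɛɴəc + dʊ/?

The rule targets /d/ (voiced alveolar stop), which sits after the trigger /c/ (palatal).
A voiced palatal stop is [ɟ], so the surface segment is [ɟ].

[ʒɛɴəcɟʊ]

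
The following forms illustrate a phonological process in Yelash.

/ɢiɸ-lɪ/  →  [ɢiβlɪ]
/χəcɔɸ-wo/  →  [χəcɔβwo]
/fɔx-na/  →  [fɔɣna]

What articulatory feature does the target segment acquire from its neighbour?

voicing

Underlying /ɸ/ is realised as [β] next to /l/; /l/ itself does not change.
/ɸ/ is voiceless while /l/ is voiced; the output [β] is voiced, matching the trigger — so the feature that spreads is voicing.
Checking the remaining alternations: /ɸ/ → [β] before /w/ (voiceless → voiced, matching voiced); /x/ → [ɣ] before /n/ (voiceless → voiced, matching voiced) — only voicing changes, and always toward the following segment.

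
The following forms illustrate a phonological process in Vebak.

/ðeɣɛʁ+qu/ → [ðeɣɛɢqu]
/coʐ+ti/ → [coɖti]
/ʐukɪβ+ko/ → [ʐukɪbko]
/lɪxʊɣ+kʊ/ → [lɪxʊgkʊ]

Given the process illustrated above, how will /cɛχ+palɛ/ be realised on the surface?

[cɛqpalɛ]

The data show regressive manner assimilation: /ʁ/ → [ɢ] before /q/; /ʐ/ → [ɖ] before /t/; /β/ → [b] before /k/; /ɣ/ → [g] before /k/. In each pair only manner changes, matching the following consonant, while place and voice stay constant.
The rule targets /χ/ (voiceless uvular fricative), which sits before the trigger /p/ (stop).
Changing only its manner to stop gives [q] — the voiceless uvular stop.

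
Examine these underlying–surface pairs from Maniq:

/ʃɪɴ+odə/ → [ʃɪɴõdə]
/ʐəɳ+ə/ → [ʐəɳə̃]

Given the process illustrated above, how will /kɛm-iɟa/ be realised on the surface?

The data show progressive nasality assimilation (vowel nasalisation): /o/ → [õ] after /ɴ/; /ə/ → [ə̃] after /ɳ/ — a vowel is nasalised by an immediately preceding nasal consonant.
/i/ sits next to the nasal /m/ and is therefore nasalised to [ĩ].

[kɛmĩɟa]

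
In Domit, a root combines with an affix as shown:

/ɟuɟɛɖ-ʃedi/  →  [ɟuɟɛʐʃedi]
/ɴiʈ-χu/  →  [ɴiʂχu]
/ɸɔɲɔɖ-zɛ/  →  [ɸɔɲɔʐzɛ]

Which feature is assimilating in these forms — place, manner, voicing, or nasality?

manner

The segment that alternates is /ɖ/, which surfaces as [ʐ] when adjacent to /ʃ/.
/ɖ/ is a stop while /ʃ/ is a fricative; the output [ʐ] is a fricative, matching the trigger — so the feature that spreads is manner.
The same holds elsewhere in the data: /ʈ/ → [ʂ] before /χ/ (stop → fricative, matching a fricative); /ɖ/ → [ʐ] before /z/ (stop → fricative, matching a fricative) — only manner changes, and always toward the following segment.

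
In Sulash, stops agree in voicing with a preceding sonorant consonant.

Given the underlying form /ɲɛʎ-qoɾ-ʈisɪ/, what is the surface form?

[ɲɛʎɢoɾɖisɪ]

/q/ is a voiceless uvular stop. The preceding trigger /ʎ/ is voiced, so /q/ must become voiced as well.
A voiced uvular stop is [ɢ], so the surface segment is [ɢ].
The same rule applies at the second boundary: /ʈ/ → [ɖ] next to /ɾ/.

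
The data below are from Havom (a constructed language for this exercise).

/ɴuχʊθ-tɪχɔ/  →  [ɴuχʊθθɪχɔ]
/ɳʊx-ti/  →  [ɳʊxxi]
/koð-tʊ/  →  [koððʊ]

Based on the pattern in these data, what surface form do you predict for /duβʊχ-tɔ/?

The data show progressive total assimilation (/t/ → [θ] after /θ/; /t/ → [x] after /x/; /t/ → [ð] after /ð/): in every case the target segment becomes identical to its preceding neighbour, copying more than a single feature.
/t/ is the segment targeted by the rule; it sits immediately after /χ/, so it assimilates completely and surfaces as [χ].

[duβʊχχɔ]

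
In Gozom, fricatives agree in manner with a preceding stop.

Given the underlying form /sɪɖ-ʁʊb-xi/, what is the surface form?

[sɪɖɢʊbki]

The rule targets /ʁ/ (voiced uvular fricative), which sits after the trigger /ɖ/ (stop).
The voiced uvular stop is [ɢ], so /ʁ/ → [ɢ].
The same rule applies at the second boundary: /x/ → [k] next to /b/.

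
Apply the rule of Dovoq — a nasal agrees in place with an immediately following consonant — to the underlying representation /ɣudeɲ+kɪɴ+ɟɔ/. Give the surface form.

The rule targets /ɲ/ (voiced palatal nasal), which sits before the trigger /k/ (velar).
The voiced velar nasal is [ŋ], so /ɲ/ → [ŋ].
At the second juncture, /ɴ/ likewise becomes [ɲ] adjacent to /ɟ/.

[ɣudeŋkɪɲɟɔ]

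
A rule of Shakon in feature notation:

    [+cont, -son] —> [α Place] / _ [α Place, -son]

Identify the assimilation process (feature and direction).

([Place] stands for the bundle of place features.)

The rule copies the place features (abbreviated [Place]) from the environment onto the target, so the assimilating feature is place.
Since the environment is written after the underscore, the trigger follows the target; the direction is regressive.

regressive place assimilation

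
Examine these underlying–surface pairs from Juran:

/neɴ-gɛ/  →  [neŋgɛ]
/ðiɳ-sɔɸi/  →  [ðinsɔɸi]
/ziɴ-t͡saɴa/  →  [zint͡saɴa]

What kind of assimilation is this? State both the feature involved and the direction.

The segment that alternates is /ɴ/, which surfaces as [ŋ] when adjacent to /g/.
/ɴ/ is uvular while /g/ is velar; the output [ŋ] is velar, matching the trigger — so the feature that spreads is place.
Manner and voice are unchanged, so the assimilation is partial, not total.
The other alternating forms pattern the same way: /ɳ/ → [n] before /s/ (retroflex → alveolar, matching alveolar); /ɴ/ → [n] before /t͡s/ (uvular → alveolar, matching alveolar) — only place changes, and always toward the following segment.
Since the segment that changes precedes the conditioning segment, the assimilation is regressive.

regressive place assimilation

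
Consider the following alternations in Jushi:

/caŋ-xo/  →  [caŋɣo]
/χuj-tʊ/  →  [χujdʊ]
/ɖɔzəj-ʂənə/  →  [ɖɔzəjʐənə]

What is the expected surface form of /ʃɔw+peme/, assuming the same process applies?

[ʃɔwbeme]

The data show progressive voicing assimilation: /x/ → [ɣ] after /ŋ/; /t/ → [d] after /j/; /ʂ/ → [ʐ] after /j/. In each pair only voicing changes, matching the preceding consonant, while place and manner stay constant.
The rule targets /p/ (voiceless bilabial stop), which sits after the trigger /w/ (voiced).
A voiced bilabial stop is [b], so the surface segment is [b].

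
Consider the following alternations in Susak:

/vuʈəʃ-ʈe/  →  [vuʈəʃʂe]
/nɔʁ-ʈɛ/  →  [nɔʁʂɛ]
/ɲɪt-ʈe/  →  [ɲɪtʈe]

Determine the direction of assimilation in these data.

progressive

The segment that alternates is /ʈ/, which surfaces as [ʂ] when adjacent to /ʃ/.
The change stop → fricative matches the manner of the preceding /ʃ/, identifying this as manner assimilation.
The same holds elsewhere in the data: /ʈ/ → [ʂ] after /ʁ/ (stop → fricative, matching a fricative) — only manner changes, and always toward the preceding segment.
No alternation appears in [ɲɪtʈe]: there the adjacent consonants already agree in manner (/ʈ/ and /t/ are both stops), so this form is consistent with the same rule.
The trigger is the preceding segment, so the direction is progressive (perseverative).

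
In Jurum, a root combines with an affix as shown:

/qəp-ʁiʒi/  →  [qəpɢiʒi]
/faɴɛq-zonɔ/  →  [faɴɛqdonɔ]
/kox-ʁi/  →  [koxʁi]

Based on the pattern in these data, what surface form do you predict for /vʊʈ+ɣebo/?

[vʊʈgebo]

The data show progressive manner assimilation: /ʁ/ → [ɢ] after /p/; /z/ → [d] after /q/. In each pair only manner changes, matching the preceding consonant, while place and voice stay constant.
No alternation appears in [koxʁi]: there the adjacent consonants already agree in manner (/ʁ/ and /x/ are both fricatives), so this form is consistent with the same rule.
/ɣ/ is a voiced velar fricative. The preceding trigger /ʈ/ is a stop, so /ɣ/ must become a stop as well.
The voiced velar stop is [g], so /ɣ/ → [g].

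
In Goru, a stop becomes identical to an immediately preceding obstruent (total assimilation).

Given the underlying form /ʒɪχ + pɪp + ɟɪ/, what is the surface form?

/p/ is the segment targeted by the rule; it sits immediately after /χ/, so it assimilates completely and surfaces as [χ].
The same rule applies at the second boundary: /ɟ/ → [p] next to /p/.

[ʒɪχχɪppɪ]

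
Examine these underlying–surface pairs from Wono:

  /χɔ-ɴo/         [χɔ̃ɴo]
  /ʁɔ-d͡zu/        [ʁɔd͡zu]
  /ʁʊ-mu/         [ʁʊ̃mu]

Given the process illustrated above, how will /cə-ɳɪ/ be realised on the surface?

[cə̃ɳɪ]

The data show regressive nasality assimilation (vowel nasalisation): /ɔ/ → [ɔ̃] before /ɴ/; /ʊ/ → [ʊ̃] before /m/ — a vowel is nasalised by an immediately following nasal consonant.
No change occurs in [ʁɔd͡zu] because the vowel at the boundary is adjacent to an oral consonant, not a nasal (/ɔ/ next to /d͡z/).
The vowel /ə/ is adjacent to the following nasal /ɳ/, so it acquires [+nasal] and surfaces as [ə̃].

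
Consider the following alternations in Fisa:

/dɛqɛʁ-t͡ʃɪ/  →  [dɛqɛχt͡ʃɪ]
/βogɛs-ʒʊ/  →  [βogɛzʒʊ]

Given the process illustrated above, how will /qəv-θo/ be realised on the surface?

The data show regressive voicing assimilation: /ʁ/ → [χ] before /t͡ʃ/; /s/ → [z] before /ʒ/. In each pair only voicing changes, matching the following consonant, while place and manner stay constant.
The rule targets /v/ (voiced labiodental fricative), which sits before the trigger /θ/ (voiceless).
The voiceless labiodental fricative is [f], so /v/ → [f].

[qəfθo]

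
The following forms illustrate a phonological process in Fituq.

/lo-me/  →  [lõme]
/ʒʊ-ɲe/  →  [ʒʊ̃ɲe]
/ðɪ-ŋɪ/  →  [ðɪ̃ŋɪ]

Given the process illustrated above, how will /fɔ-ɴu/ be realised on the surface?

[fɔ̃ɴu]

The data show regressive nasality assimilation (vowel nasalisation): /o/ → [õ] before /m/; /ʊ/ → [ʊ̃] before /ɲ/; /ɪ/ → [ɪ̃] before /ŋ/ — a vowel is nasalised by an immediately following nasal consonant.
The vowel /ɔ/ is adjacent to the following nasal /ɴ/, so it acquires [+nasal] and surfaces as [ɔ̃].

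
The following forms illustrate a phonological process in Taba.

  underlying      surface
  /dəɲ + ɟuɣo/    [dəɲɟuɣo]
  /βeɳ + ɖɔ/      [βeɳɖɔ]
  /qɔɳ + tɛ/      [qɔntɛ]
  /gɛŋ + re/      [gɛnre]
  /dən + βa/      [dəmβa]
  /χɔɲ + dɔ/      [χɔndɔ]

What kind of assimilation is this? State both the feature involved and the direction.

regressive place assimilation

Comparing underlying and surface forms, /ɳ/ → [n] is the alternation; the neighbouring /t/ is constant.
The change retroflex → alveolar matches the place of the following /t/, identifying this as place assimilation.
Manner and voice are unchanged, so the assimilation is partial, not total.
The same holds elsewhere in the data: /ŋ/ → [n] before /r/ (velar → alveolar, matching alveolar); /n/ → [m] before /β/ (alveolar → bilabial, matching bilabial); /ɲ/ → [n] before /d/ (palatal → alveolar, matching alveolar) — only place changes, and always toward the following segment.
Nothing changes in [dəɲɟuɣo], [βeɳɖɔ]: there the adjacent consonants already agree in place (/ɲ/ and /ɟ/ are both palatal; /ɳ/ and /ɖ/ are both retroflex), so these forms are consistent with the same rule.
The trigger is the following segment, so the direction is regressive (anticipatory).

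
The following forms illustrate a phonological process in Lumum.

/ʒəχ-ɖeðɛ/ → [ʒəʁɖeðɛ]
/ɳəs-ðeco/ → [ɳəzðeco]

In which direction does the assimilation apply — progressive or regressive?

Underlying /χ/ is realised as [ʁ] next to /ɖ/; /ɖ/ itself does not change.
/χ/ is voiceless while /ɖ/ is voiced; the output [ʁ] is voiced, matching the trigger — so the feature that spreads is voicing.
Checking the remaining alternation: /s/ → [z] before /ð/ (voiceless → voiced, matching voiced) — only voicing changes, and always toward the following segment.
Since the segment that changes precedes the conditioning segment, the assimilation is regressive.

regressive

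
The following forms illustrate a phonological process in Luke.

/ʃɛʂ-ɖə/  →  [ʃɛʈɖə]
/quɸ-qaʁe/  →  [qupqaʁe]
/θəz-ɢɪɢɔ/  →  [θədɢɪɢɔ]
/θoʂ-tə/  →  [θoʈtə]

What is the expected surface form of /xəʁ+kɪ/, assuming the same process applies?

[xəɢkɪ]

The data show regressive manner assimilation: /ʂ/ → [ʈ] before /ɖ/; /ɸ/ → [p] before /q/; /z/ → [d] before /ɢ/; /ʂ/ → [ʈ] before /t/. In each pair only manner changes, matching the following consonant, while place and voice stay constant.
The rule targets /ʁ/ (voiced uvular fricative), which sits before the trigger /k/ (stop).
A voiced uvular stop is [ɢ], so the surface segment is [ɢ].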